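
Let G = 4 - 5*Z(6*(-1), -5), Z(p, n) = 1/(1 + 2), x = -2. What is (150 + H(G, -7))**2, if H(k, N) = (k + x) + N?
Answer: 184900/9 ≈ 20544.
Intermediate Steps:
Z(p, n) = 1/3
G = 7/3 (G = 4 - 5*1/3 = 4 - 5/3 = 7/3 ≈ 2.3333)
H(k, N) = -2 + N + k (H(k, N) = (k - 2) + N = (-2 + k) + N = -2 + N + k)
(150 + H(G, -7))**2 = (150 + (-2 - 7 + 7/3))**2 = (150 - 20/3)**2 = (430/3)**2 = 184900/9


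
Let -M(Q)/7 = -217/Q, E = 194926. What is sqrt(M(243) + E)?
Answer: sqrt(142105611)/27 ≈ 441.51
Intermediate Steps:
M(Q) = 1519/Q (M(Q) = -(-1519)/Q = 1519/Q)
sqrt(M(243) + E) = sqrt(1519/243 + 194926) = sqrt(47368537/243) = sqrt(142105611)/27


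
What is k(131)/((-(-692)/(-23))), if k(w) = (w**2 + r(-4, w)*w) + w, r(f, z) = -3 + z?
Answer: -195845/173 ≈ -1132.1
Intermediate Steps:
k(w) = w + w**2 + w*(-3 + w) (k(w) = (w**2 + (-3 + w)*w) + w = (w**2 + w*(-3 + w)) + w = w + w**2 + w*(-3 + w))
k(131)/((-(-692)/(-23))) = (2*131*(-1 + 131))/((-(-692)/(-23))) = (2*131*130)/((-(-692)*(-1)/23)) = 34060/((-173*4/23)) = 34060/(-692/23) = 34060*(-23/692) = -195845/173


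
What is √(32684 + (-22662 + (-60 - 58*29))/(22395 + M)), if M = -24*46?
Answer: 4*√925959748515/21291 ≈ 180.78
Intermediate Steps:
M = -1104
√(32684 + (-22662 + (-60 - 58*29))/(22395 + M)) = √(32684 + (-22662 + (-60 - 58*29))/(22395 - 1104)) = √(32684 + (-22662 + (-60 - 1682))/21291) = √(32684 + (-22662 - 1742)*(1/21291)) = √(32684 - 24404*1/21291) = √(32684 - 24404/21291) = √(695850640/21291) = 4*√925959748515/21291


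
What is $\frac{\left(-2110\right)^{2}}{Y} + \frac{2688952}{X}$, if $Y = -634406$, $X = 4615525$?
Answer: $- \frac{9421445784994}{1464058376575} \approx -6.4352$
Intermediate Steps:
$\frac{\left(-2110\right)^{2}}{Y} + \frac{2688952}{X} = \frac{\left(-2110\right)^{2}}{-634406} + \frac{2688952}{4615525} = 4452100 \left(- \frac{1}{634406}\right) + 2688952 \cdot \frac{1}{4615525} = - \frac{2226050}{317203} + \frac{2688952}{4615525} = - \frac{9421445784994}{1464058376575}$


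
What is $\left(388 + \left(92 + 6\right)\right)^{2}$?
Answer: $236196$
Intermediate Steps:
$\left(388 + \left(92 + 6\right)\right)^{2} = \left(388 + 98\right)^{2} = 486^{2} = 236196$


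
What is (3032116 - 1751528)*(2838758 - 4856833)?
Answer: -2584322628100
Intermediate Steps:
(3032116 - 1751528)*(2838758 - 4856833) = 1280588*(-2018075) = -2584322628100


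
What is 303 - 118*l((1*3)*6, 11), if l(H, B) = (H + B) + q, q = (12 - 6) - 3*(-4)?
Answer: -5243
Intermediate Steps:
q = 18 (q = 6 + 12 = 18)
l(H, B) = 18 + B + H (l(H, B) = (H + B) + 18 = (B + H) + 18 = 18 + B + H)
303 - 118*l((1*3)*6, 11) = 303 - 118*(18 + 11 + (1*3)*6) = 303 - 118*(18 + 11 + 3*6) = 303 - 118*(18 + 11 + 18) = 303 - 118*47 = 303 - 5546 = -5243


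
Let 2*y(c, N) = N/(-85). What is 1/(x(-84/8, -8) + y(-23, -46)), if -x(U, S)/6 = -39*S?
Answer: -85/159097 ≈ -0.00053427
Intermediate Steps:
x(U, S) = 234*S (x(U, S) = -(-234)*S = 234*S)
y(c, N) = -N/170 (y(c, N) = (N/(-85))/2 = (N*(-1/85))/2 = (-N/85)/2 = -N/170)
1/(x(-84/8, -8) + y(-23, -46)) = 1/(234*(-8) - 1/170*(-46)) = 1/(-1872 + 23/85) = 1/(-159097/85) = -85/159097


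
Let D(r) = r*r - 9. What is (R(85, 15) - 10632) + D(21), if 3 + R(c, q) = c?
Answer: -10118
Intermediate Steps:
R(c, q) = -3 + c
D(r) = -9 + r² (D(r) = r² - 9 = -9 + r²)
(R(85, 15) - 10632) + D(21) = ((-3 + 85) - 10632) + (-9 + 21²) = (82 - 10632) + (-9 + 441) = -10550 + 432 = -10118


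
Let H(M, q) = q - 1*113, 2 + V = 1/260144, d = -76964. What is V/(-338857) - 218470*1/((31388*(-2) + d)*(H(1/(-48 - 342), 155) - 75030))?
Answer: -172581099669379/11546564820033732912 ≈ -1.4947e-5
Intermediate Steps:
V = -520287/260144 (V = -2 + 1/260144 = -520287/260144 ≈ -2.0000)
H(M, q) = -113 + q (H(M, q) = q - 113 = -113 + q)
V/(-338857) - 218470*1/((31388*(-2) + d)*(H(1/(-48 - 342), 155) - 75030)) = -520287/260144/(-338857) - 218470*1/((31388*(-2) - 76964)*((-113 + 155) - 75030)) = -520287/260144*(-1/338857) - 218470*1/((-62776 - 76964)*(42 - 75030)) = 520287/88151615408 - 218470/((-74988*(-139740))) = 520287/88151615408 - 218470/10478823120 = 520287/88151615408 - 218470*1/10478823120 = 520287/88151615408 - 21847/1047882312 = -172581099669379/11546564820033732912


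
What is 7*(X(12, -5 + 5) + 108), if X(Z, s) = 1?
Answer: 763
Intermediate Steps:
7*(X(12, -5 + 5) + 108) = 7*(1 + 108) = 7*109 = 763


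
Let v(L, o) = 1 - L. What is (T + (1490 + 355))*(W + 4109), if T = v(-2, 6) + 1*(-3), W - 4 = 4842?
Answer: 16521975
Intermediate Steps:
W = 4846 (W = 4 + 4842 = 4846)
T = 0 (T = (1 - 1*(-2)) + 1*(-3) = (1 + 2) - 3 = 3 - 3 = 0)
(T + (1490 + 355))*(W + 4109) = (0 + (1490 + 355))*(4846 + 4109) = (0 + 1845)*8955 = 1845*8955 = 16521975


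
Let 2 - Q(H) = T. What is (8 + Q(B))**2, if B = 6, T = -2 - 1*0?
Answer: 144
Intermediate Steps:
T = -2 (T = -2 + 0 = -2)
Q(H) = 4 (Q(H) = 2 - 1*(-2) = 2 + 2 = 4)
(8 + Q(B))**2 = (8 + 4)**2 = 12**2 = 144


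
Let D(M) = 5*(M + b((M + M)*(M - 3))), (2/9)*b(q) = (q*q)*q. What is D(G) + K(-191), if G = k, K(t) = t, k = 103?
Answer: 196690860000324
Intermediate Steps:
b(q) = 9*q³/2 (b(q) = 9*((q*q)*q)/2 = 9*(q²*q)/2 = 9*q³/2)
G = 103
D(M) = 5*M + 180*M³*(-3 + M)³ (D(M) = 5*(M + 9*((M + M)*(M - 3))³/2) = 5*(M + 9*((2*M)*(-3 + M))³/2) = 5*(M + 9*(2*M*(-3 + M))³/2) = 5*(M + 9*(8*M³*(-3 + M)³)/2) = 5*(M + 36*M³*(-3 + M)³) = 5*M + 180*M³*(-3 + M)³)
D(G) + K(-191) = (5*103 + 180*103³*(-3 + 103)³) - 191 = (515 + 180*1092727*100³) - 191 = (515 + 180*1092727*1000000) - 191 = (515 + 196690860000000) - 191 = 196690860000515 - 191 = 196690860000324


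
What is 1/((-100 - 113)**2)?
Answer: 1/45369 ≈ 2.2041e-5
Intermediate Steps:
1/((-100 - 113)**2) = 1/((-213)**2) = 1/45369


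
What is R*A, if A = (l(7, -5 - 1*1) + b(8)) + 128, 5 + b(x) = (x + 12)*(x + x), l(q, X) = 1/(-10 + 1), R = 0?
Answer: 0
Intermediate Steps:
l(q, X) = -⅑ (l(q, X) = 1/(-9) = -⅑)
b(x) = -5 + 2*x*(12 + x) (b(x) = -5 + (x + 12)*(x + x) = -5 + (12 + x)*(2*x) = -5 + 2*x*(12 + x))
A = 3986/9 (A = (-⅑ + (-5 + 2*8² + 24*8)) + 128 = (-⅑ + (-5 + 2*64 + 192)) + 128 = (-⅑ + (-5 + 128 + 192)) + 128 = (-⅑ + 315) + 128 = 2834/9 + 128 = 3986/9 ≈ 442.89)
R*A = 0*(3986/9) = 0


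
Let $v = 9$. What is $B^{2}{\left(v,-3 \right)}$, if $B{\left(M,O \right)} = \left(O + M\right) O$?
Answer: $324$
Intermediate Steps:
$B{\left(M,O \right)} = O \left(M + O\right)$ ($B{\left(M,O \right)} = \left(M + O\right) O = O \left(M + O\right)$)
$B^{2}{\left(v,-3 \right)} = \left(- 3 \left(9 - 3\right)\right)^{2} = \left(\left(-3\right) 6\right)^{2} = \left(-18\right)^{2} = 324$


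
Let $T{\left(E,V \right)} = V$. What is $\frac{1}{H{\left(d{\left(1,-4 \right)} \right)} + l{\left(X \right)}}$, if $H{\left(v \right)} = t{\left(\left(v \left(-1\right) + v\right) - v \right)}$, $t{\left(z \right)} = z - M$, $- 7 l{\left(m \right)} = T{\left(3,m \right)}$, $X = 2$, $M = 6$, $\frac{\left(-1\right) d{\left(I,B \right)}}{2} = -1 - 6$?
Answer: $- \frac{7}{142} \approx -0.049296$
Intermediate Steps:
$d{\left(I,B \right)} = 14$ ($d{\left(I,B \right)} = - 2 \left(-1 - 6\right) = \left(-2\right) \left(-7\right) = 14$)
$l{\left(m \right)} = - \frac{m}{7}$
$t{\left(z \right)} = -6 + z$ ($t{\left(z \right)} = z - 6 = -6 + z$)
$H{\left(v \right)} = -6 - v$ ($H{\left(v \right)} = -6 + \left(\left(v \left(-1\right) + v\right) - v\right) = -6 + \left(\left(- v + v\right) - v\right) = -6 + \left(0 - v\right) = -6 - v$)
$\frac{1}{H{\left(d{\left(1,-4 \right)} \right)} + l{\left(X \right)}} = \frac{1}{\left(-6 - 14\right) - \frac{2}{7}} = \frac{1}{-20 - \frac{2}{7}} = \frac{1}{- \frac{142}{7}} = - \frac{7}{142}$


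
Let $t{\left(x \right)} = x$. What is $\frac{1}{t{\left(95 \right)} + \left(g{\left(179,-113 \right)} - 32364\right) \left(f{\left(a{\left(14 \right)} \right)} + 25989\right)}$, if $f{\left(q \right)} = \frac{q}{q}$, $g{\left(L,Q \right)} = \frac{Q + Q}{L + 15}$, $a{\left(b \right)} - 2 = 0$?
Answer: $- \frac{97}{81593542575} \approx -1.1888 \cdot 10^{-9}$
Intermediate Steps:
$a{\left(b \right)} = 2$ ($a{\left(b \right)} = 2 + 0 = 2$)
$g{\left(L,Q \right)} = \frac{2 Q}{15 + L}$
$f{\left(q \right)} = 1$
$\frac{1}{t{\left(95 \right)} + \left(g{\left(179,-113 \right)} - 32364\right) \left(f{\left(a{\left(14 \right)} \right)} + 25989\right)} = \frac{1}{95 + \left(2 \left(-113\right) \frac{1}{15 + 179} - 32364\right) \left(1 + 25989\right)} = \frac{1}{95 + \left(2 \left(-113\right) \frac{1}{194} - 32364\right) 25990} = \frac{1}{95 + \left(- \frac{113}{97} - 32364\right) 25990} = \frac{1}{95 - \frac{81593551790}{97}} = \frac{1}{- \frac{81593542575}{97}} = - \frac{97}{81593542575}$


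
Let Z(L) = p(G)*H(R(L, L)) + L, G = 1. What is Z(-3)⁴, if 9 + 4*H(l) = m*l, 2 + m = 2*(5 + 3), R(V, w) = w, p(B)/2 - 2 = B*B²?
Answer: 639128961/16 ≈ 3.9946e+7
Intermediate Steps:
p(B) = 4 + 2*B³ (p(B) = 4 + 2*(B*B²) = 4 + 2*B³)
m = 14 (m = -2 + 2*(5 + 3) = -2 + 2*8 = -2 + 16 = 14)
H(l) = -9/4 + 7*l/2 (H(l) = -9/4 + (14*l)/4 = -9/4 + 7*l/2)
Z(L) = -27/2 + 22*L (Z(L) = (4 + 2*1³)*(-9/4 + 7*L/2) + L = (4 + 2*1)*(-9/4 + 7*L/2) + L = (4 + 2)*(-9/4 + 7*L/2) + L = 6*(-9/4 + 7*L/2) + L = (-27/2 + 21*L) + L = -27/2 + 22*L)
Z(-3)⁴ = (-27/2 + 22*(-3))⁴ = (-27/2 - 66)⁴ = (-159/2)⁴ = 639128961/16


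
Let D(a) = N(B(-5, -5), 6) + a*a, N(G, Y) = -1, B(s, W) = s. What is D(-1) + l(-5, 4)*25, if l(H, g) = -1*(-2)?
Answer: 50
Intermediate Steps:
l(H, g) = 2
D(a) = -1 + a² (D(a) = -1 + a*a = -1 + a²)
D(-1) + l(-5, 4)*25 = (-1 + (-1)²) + 2*25 = (-1 + 1) + 50 = 0 + 50 = 50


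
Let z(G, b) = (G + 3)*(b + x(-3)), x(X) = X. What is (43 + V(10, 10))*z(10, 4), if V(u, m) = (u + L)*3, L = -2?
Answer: 871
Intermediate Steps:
z(G, b) = (-3 + b)*(3 + G) (z(G, b) = (G + 3)*(b - 3) = (3 + G)*(-3 + b) = (-3 + b)*(3 + G))
V(u, m) = -6 + 3*u (V(u, m) = (u - 2)*3 = (-2 + u)*3 = -6 + 3*u)
(43 + V(10, 10))*z(10, 4) = (43 + (-6 + 3*10))*(-9 - 3*10 + 3*4 + 10*4) = (43 + (-6 + 30))*(-9 - 30 + 12 + 40) = (43 + 24)*13 = 67*13 = 871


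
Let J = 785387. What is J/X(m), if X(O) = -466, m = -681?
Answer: -785387/466 ≈ -1685.4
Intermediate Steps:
J/X(m) = 785387/(-466) = 785387*(-1/466) = -785387/466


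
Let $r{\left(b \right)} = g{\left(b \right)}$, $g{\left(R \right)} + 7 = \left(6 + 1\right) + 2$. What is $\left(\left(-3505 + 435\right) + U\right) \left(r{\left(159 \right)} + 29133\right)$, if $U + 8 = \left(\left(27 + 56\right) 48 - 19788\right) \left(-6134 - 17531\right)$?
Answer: $10896448686570$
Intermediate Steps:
$g{\left(R \right)} = 2$ ($g{\left(R \right)} = -7 + \left(\left(6 + 1\right) + 2\right) = -7 + \left(7 + 2\right) = -7 + 9 = 2$)
$r{\left(b \right)} = 2$
$U = 374001652$ ($U = -8 + \left(\left(27 + 56\right) 48 - 19788\right) \left(-6134 - 17531\right) = -8 + \left(83 \cdot 48 - 19788\right) \left(-23665\right) = -8 + \left(3984 - 19788\right) \left(-23665\right) = -8 - -374001660 = -8 + 374001660 = 374001652$)
$\left(\left(-3505 + 435\right) + U\right) \left(r{\left(159 \right)} + 29133\right) = \left(\left(-3505 + 435\right) + 374001652\right) \left(2 + 29133\right) = \left(-3070 + 374001652\right) 29135 = 373998582 \cdot 29135 = 10896448686570$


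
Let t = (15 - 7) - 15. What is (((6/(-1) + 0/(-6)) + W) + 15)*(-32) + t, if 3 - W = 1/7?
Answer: -2705/7 ≈ -386.43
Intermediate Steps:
W = 20/7 (W = 3 - 1/7 = 3 - 1*⅐ = 3 - ⅐ = 20/7 ≈ 2.8571)
t = -7 (t = 8 - 15 = -7)
(((6/(-1) + 0/(-6)) + W) + 15)*(-32) + t = (((6/(-1) + 0/(-6)) + 20/7) + 15)*(-32) - 7 = (((6*(-1) + 0*(-⅙)) + 20/7) + 15)*(-32) - 7 = (((-6 + 0) + 20/7) + 15)*(-32) - 7 = ((-6 + 20/7) + 15)*(-32) - 7 = (-22/7 + 15)*(-32) - 7 = (83/7)*(-32) - 7 = -2656/7 - 7 = -2705/7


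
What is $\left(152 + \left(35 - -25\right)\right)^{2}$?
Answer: $44944$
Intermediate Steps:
$\left(152 + \left(35 - -25\right)\right)^{2} = \left(152 + \left(35 + 25\right)\right)^{2} = \left(152 + 60\right)^{2} = 212^{2} = 44944$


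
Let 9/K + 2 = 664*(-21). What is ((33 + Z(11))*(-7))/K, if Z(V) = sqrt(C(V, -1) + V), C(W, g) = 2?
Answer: 1073842/3 + 97622*sqrt(13)/9 ≈ 3.9706e+5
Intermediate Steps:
Z(V) = sqrt(2 + V)
K = -9/13946 (K = 9/(-2 + 664*(-21)) = 9/(-2 - 13944) = 9/(-13946) = 9*(-1/13946) = -9/13946 ≈ -0.00064535)
((33 + Z(11))*(-7))/K = ((33 + sqrt(2 + 11))*(-7))/(-9/13946) = ((33 + sqrt(13))*(-7))*(-13946/9) = (-231 - 7*sqrt(13))*(-13946/9) = 1073842/3 + 97622*sqrt(13)/9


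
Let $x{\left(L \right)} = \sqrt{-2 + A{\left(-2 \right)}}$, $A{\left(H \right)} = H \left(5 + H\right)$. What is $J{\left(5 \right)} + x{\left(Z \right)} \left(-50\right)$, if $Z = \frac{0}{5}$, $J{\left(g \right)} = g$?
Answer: $5 - 100 i \sqrt{2} \approx 5.0 - 141.42 i$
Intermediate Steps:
$Z = 0$ ($Z = 0 \cdot \frac{1}{5} = 0$)
$x{\left(L \right)} = 2 i \sqrt{2}$ ($x{\left(L \right)} = \sqrt{-2 - 2 \left(5 - 2\right)} = \sqrt{-2 - 6} = \sqrt{-8} = 2 i \sqrt{2}$)
$J{\left(5 \right)} + x{\left(Z \right)} \left(-50\right) = 5 + 2 i \sqrt{2} \left(-50\right) = 5 - 100 i \sqrt{2}$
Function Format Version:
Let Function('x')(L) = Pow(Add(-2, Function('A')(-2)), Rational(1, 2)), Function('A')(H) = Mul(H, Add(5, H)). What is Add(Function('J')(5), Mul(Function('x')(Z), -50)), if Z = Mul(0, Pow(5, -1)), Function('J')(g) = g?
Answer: Add(5, Mul(-100, I, Pow(2, Rational(1, 2)))) ≈ Add(5.0000, Mul(-141.42, I))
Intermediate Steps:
Z = 0 (Z = Mul(0, Rational(1, 5)) = 0)
Function('x')(L) = Mul(2, I, Pow(2, Rational(1, 2))) (Function('x')(L) = Pow(Add(-2, Mul(-2, Add(5, -2))), Rational(1, 2)) = Pow(Add(-2, Mul(-2, 3)), Rational(1, 2)) = Pow(Add(-2, -6), Rational(1, 2)) = Pow(-8, Rational(1, 2)) = Mul(2, I, Pow(2, Rational(1, 2))))
Add(Function('J')(5), Mul(Function('x')(Z), -50)) = Add(5, Mul(Mul(2, I, Pow(2, Rational(1, 2))), -50)) = Add(5, Mul(-100, I, Pow(2, Rational(1, 2))))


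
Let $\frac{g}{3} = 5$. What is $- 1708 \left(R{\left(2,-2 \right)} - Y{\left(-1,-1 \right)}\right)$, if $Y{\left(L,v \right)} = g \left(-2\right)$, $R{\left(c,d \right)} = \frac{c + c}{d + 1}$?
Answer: $-44408$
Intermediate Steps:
$R{\left(c,d \right)} = \frac{2 c}{1 + d}$
$g = 15$ ($g = 3 \cdot 5 = 15$)
$Y{\left(L,v \right)} = -30$ ($Y{\left(L,v \right)} = 15 \left(-2\right) = -30$)
$- 1708 \left(R{\left(2,-2 \right)} - Y{\left(-1,-1 \right)}\right) = - 1708 \left(2 \cdot 2 \frac{1}{1 - 2} - -30\right) = - 1708 \left(2 \cdot 2 \frac{1}{-1} + 30\right) = - 1708 \left(2 \cdot 2 \left(-1\right) + 30\right) = - 1708 \left(-4 + 30\right) = \left(-1708\right) 26 = -44408$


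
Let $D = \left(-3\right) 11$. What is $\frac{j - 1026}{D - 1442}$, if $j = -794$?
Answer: $\frac{364}{295} \approx 1.2339$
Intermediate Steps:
$D = -33$
$\frac{j - 1026}{D - 1442} = \frac{-794 - 1026}{-33 - 1442} = - \frac{1820}{-1475} = \left(-1820\right) \left(- \frac{1}{1475}\right) = \frac{364}{295}$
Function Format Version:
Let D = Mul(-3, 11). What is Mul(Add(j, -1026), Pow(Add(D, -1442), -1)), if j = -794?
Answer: Rational(364, 295) ≈ 1.2339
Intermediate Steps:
D = -33
Mul(Add(j, -1026), Pow(Add(D, -1442), -1)) = Mul(Add(-794, -1026), Pow(Add(-33, -1442), -1)) = Mul(-1820, Pow(-1475, -1)) = Mul(-1820, Rational(-1, 1475)) = Rational(364, 295)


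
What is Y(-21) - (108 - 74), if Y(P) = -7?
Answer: -41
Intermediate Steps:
Y(-21) - (108 - 74) = -7 - (108 - 74) = -7 - 1*34 = -7 - 34 = -41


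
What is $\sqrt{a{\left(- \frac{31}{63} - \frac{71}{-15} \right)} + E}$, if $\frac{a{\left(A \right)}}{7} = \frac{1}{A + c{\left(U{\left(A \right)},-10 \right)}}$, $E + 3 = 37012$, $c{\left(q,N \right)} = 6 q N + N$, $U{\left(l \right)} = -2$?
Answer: $\frac{\sqrt{47926445530894}}{35986} \approx 192.38$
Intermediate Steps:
$c{\left(q,N \right)} = N + 6 N q$ ($c{\left(q,N \right)} = 6 N q + N = N + 6 N q$)
$E = 37009$ ($E = -3 + 37012 = 37009$)
$a{\left(A \right)} = \frac{7}{110 + A}$ ($a{\left(A \right)} = \frac{7}{A - 10 \left(1 + 6 \left(-2\right)\right)} = \frac{7}{A - 10 \left(1 - 12\right)} = \frac{7}{A - -110} = \frac{7}{A + 110} = \frac{7}{110 + A}$)
$\sqrt{a{\left(- \frac{31}{63} - \frac{71}{-15} \right)} + E} = \sqrt{\frac{7}{110 - \left(- \frac{71}{15} + \frac{31}{63}\right)} + 37009} = \sqrt{\frac{7}{110 - - \frac{1336}{315}} + 37009} = \sqrt{\frac{7}{110 + \left(- \frac{31}{63} + \frac{71}{15}\right)} + 37009} = \sqrt{\frac{7}{110 + \frac{1336}{315}} + 37009} = \sqrt{\frac{7}{\frac{35986}{315}} + 37009} = \sqrt{7 \cdot \frac{315}{35986} + 37009} = \sqrt{\frac{2205}{35986} + 37009} = \sqrt{\frac{1331808079}{35986}} = \frac{\sqrt{47926445530894}}{35986}$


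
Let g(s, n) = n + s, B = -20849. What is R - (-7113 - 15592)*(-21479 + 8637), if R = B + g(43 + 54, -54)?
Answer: -291598416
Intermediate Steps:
R = -20806 (R = -20849 + (-54 + (43 + 54)) = -20849 + (-54 + 97) = -20849 + 43 = -20806)
R - (-7113 - 15592)*(-21479 + 8637) = -20806 - (-7113 - 15592)*(-21479 + 8637) = -20806 - (-22705)*(-12842) = -20806 - 1*291577610 = -20806 - 291577610 = -291598416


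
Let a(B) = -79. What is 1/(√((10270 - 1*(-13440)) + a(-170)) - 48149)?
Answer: -48149/2318302570 - √23631/2318302570 ≈ -2.0835e-5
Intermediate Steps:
1/(√((10270 - 1*(-13440)) + a(-170)) - 48149) = 1/(√((10270 - 1*(-13440)) - 79) - 48149) = 1/(√((10270 + 13440) - 79) - 48149) = 1/(√(23710 - 79) - 48149) = 1/(√23631 - 48149) = 1/(-48149 + √23631)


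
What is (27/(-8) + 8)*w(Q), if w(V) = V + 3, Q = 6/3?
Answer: 185/8 ≈ 23.125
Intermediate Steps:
Q = 2 (Q = 6*(⅓) = 2)
w(V) = 3 + V
(27/(-8) + 8)*w(Q) = (27/(-8) + 8)*(3 + 2) = (27*(-⅛) + 8)*5 = (-27/8 + 8)*5 = (37/8)*5 = 185/8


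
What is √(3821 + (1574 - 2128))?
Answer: 33*√3 ≈ 57.158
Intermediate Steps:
√(3821 + (1574 - 2128)) = √(3821 - 554) = √3267 = 33*√3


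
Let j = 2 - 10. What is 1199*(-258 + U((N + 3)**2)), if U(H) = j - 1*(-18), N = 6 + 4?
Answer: -297352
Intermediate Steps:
N = 10
j = -8
U(H) = 10 (U(H) = -8 - 1*(-18) = -8 + 18 = 10)
1199*(-258 + U((N + 3)**2)) = 1199*(-258 + 10) = 1199*(-248) = -297352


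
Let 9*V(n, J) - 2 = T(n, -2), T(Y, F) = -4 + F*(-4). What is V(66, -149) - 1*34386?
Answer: -103156/3 ≈ -34385.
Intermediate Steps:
T(Y, F) = -4 - 4*F
V(n, J) = ⅔ (V(n, J) = 2/9 + (-4 - 4*(-2))/9 = 2/9 + (-4 + 8)/9 = 2/9 + (⅑)*4 = 2/9 + 4/9 = ⅔)
V(66, -149) - 1*34386 = ⅔ - 1*34386 = ⅔ - 34386 = -103156/3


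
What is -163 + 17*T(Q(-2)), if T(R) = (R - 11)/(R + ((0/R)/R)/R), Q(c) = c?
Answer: -105/2 ≈ -52.500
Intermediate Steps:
T(R) = (-11 + R)/R (T(R) = (-11 + R)/(R + (0/R)/R) = (-11 + R)/(R + 0/R) = (-11 + R)/(R + 0) = (-11 + R)/R)
-163 + 17*T(Q(-2)) = -163 + 17*((-11 - 2)/(-2)) = -163 + 17*(-1/2*(-13)) = -163 + 17*(13/2) = -163 + 221/2 = -105/2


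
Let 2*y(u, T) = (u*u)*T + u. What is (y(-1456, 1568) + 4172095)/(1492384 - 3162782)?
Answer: -1666201191/1670398 ≈ -997.49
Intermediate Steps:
y(u, T) = u/2 + T*u²/2 (y(u, T) = ((u*u)*T + u)/2 = (u²*T + u)/2 = (T*u² + u)/2 = (u + T*u²)/2 = u/2 + T*u²/2)
(y(-1456, 1568) + 4172095)/(1492384 - 3162782) = ((½)*(-1456)*(1 + 1568*(-1456)) + 4172095)/(1492384 - 3162782) = ((½)*(-1456)*(1 - 2283008) + 4172095)/(-1670398) = ((½)*(-1456)*(-2283007) + 4172095)*(-1/1670398) = (1662029096 + 4172095)*(-1/1670398) = 1666201191*(-1/1670398) = -1666201191/1670398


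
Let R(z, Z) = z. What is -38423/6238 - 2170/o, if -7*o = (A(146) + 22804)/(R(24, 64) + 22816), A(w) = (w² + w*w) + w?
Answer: 1080844683807/204550258 ≈ 5284.0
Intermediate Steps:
A(w) = w + 2*w² (A(w) = (w² + w²) + w = 2*w² + w = w + 2*w²)
o = -32791/79940 (o = -(146*(1 + 2*146) + 22804)/(7*(24 + 22816)) = -(146*(1 + 292) + 22804)/(7*22840) = -(146*293 + 22804)/(7*22840) = -(42778 + 22804)/(7*22840) = -65582/(7*22840) = -⅐*32791/11420 = -32791/79940 ≈ -0.41020)
-38423/6238 - 2170/o = -38423/6238 - 2170/(-32791/79940) = -38423*1/6238 - 2170*(-79940/32791) = -38423/6238 + 173469800/32791 = 1080844683807/204550258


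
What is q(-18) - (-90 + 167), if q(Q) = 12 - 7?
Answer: -72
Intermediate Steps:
q(Q) = 5
q(-18) - (-90 + 167) = 5 - (-90 + 167) = 5 - 1*77 = 5 - 77 = -72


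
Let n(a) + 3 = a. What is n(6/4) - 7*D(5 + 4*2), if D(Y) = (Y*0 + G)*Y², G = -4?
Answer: 9461/2 ≈ 4730.5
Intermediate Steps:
n(a) = -3 + a
D(Y) = -4*Y² (D(Y) = (Y*0 - 4)*Y² = (0 - 4)*Y² = -4*Y²)
n(6/4) - 7*D(5 + 4*2) = (-3 + 6/4) - (-28)*(5 + 4*2)² = (-3 + 6*(¼)) - (-28)*(5 + 8)² = (-3 + 3/2) - (-28)*13² = -3/2 - (-28)*169 = -3/2 - 7*(-676) = -3/2 + 4732 = 9461/2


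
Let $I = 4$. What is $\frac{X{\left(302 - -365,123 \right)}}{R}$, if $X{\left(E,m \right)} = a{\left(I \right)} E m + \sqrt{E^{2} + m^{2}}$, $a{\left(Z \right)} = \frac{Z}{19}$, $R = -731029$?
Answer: $- \frac{328164}{13889551} - \frac{\sqrt{2722}}{56233} \approx -0.024554$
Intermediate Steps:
$a{\left(Z \right)} = \frac{Z}{19}$ ($a{\left(Z \right)} = Z \frac{1}{19} = \frac{Z}{19}$)
$X{\left(E,m \right)} = \sqrt{E^{2} + m^{2}} + \frac{4 E m}{19}$ ($X{\left(E,m \right)} = \frac{1}{19} \cdot 4 E m + \sqrt{E^{2} + m^{2}} = \frac{4 E}{19} m + \sqrt{E^{2} + m^{2}} = \frac{4 E m}{19} + \sqrt{E^{2} + m^{2}} = \sqrt{E^{2} + m^{2}} + \frac{4 E m}{19}$)
$\frac{X{\left(302 - -365,123 \right)}}{R} = \frac{\sqrt{\left(302 - -365\right)^{2} + 123^{2}} + \frac{4}{19} \left(302 - -365\right) 123}{-731029} = \left(\sqrt{\left(302 + 365\right)^{2} + 15129} + \frac{4}{19} \left(302 + 365\right) 123\right) \left(- \frac{1}{731029}\right) = \left(\sqrt{667^{2} + 15129} + \frac{4}{19} \cdot 667 \cdot 123\right) \left(- \frac{1}{731029}\right) = \left(\sqrt{444889 + 15129} + \frac{328164}{19}\right) \left(- \frac{1}{731029}\right) = \left(\sqrt{460018} + \frac{328164}{19}\right) \left(- \frac{1}{731029}\right) = \left(13 \sqrt{2722} + \frac{328164}{19}\right) \left(- \frac{1}{731029}\right) = \left(\frac{328164}{19} + 13 \sqrt{2722}\right) \left(- \frac{1}{731029}\right) = - \frac{328164}{13889551} - \frac{\sqrt{2722}}{56233}$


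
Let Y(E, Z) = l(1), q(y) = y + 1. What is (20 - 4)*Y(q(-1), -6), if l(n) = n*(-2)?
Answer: -32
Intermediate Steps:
q(y) = 1 + y
l(n) = -2*n
Y(E, Z) = -2 (Y(E, Z) = -2*1 = -2)
(20 - 4)*Y(q(-1), -6) = (20 - 4)*(-2) = 16*(-2) = -32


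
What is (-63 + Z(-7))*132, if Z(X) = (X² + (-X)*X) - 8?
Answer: -9372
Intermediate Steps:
Z(X) = -8 (Z(X) = (X² - X²) - 8 = 0 - 8 = -8)
(-63 + Z(-7))*132 = (-63 - 8)*132 = -71*132 = -9372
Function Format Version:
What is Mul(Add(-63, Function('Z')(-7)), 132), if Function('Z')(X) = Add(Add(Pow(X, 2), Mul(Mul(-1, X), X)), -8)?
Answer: -9372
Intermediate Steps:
Function('Z')(X) = -8 (Function('Z')(X) = Add(Add(Pow(X, 2), Mul(-1, Pow(X, 2))), -8) = Add(0, -8) = -8)
Mul(Add(-63, Function('Z')(-7)), 132) = Mul(Add(-63, -8), 132) = Mul(-71, 132) = -9372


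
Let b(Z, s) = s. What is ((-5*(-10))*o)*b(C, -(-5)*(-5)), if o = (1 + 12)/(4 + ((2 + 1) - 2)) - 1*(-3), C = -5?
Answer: -7000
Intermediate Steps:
o = 28/5 (o = 13/(4 + (3 - 2)) + 3 = 13/(4 + 1) + 3 = 13/5 + 3 = 28/5 ≈ 5.6000)
((-5*(-10))*o)*b(C, -(-5)*(-5)) = (-5*(-10)*(28/5))*(-(-5)*(-5)) = (50*(28/5))*(-1*25) = 280*(-25) = -7000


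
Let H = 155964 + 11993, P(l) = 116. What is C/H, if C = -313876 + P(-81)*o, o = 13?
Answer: -312368/167957 ≈ -1.8598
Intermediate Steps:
C = -312368 (C = -313876 + 116*13 = -313876 + 1508 = -312368)
H = 167957
C/H = -312368/167957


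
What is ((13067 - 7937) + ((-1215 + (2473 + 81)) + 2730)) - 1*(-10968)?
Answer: 20167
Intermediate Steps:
((13067 - 7937) + ((-1215 + (2473 + 81)) + 2730)) - 1*(-10968) = (5130 + ((-1215 + 2554) + 2730)) + 10968 = (5130 + (1339 + 2730)) + 10968 = (5130 + 4069) + 10968 = 9199 + 10968 = 20167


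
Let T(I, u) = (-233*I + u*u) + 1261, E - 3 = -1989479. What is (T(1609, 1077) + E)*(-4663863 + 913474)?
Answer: 4512404288187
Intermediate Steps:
E = -1989476 (E = 3 - 1989479 = -1989476)
T(I, u) = 1261 + u**2 - 233*I (T(I, u) = (-233*I + u**2) + 1261 = (u**2 - 233*I) + 1261 = 1261 + u**2 - 233*I)
(T(1609, 1077) + E)*(-4663863 + 913474) = ((1261 + 1077**2 - 233*1609) - 1989476)*(-4663863 + 913474) = ((1261 + 1159929 - 374897) - 1989476)*(-3750389) = (786293 - 1989476)*(-3750389) = -1203183*(-3750389) = 4512404288187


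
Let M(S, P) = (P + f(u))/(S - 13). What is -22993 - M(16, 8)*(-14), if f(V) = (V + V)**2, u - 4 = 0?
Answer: -22657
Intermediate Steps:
u = 4 (u = 4 + 0 = 4)
f(V) = 4*V**2 (f(V) = (2*V)**2 = 4*V**2)
M(S, P) = (64 + P)/(-13 + S) (M(S, P) = (P + 4*4**2)/(S - 13) = (P + 4*16)/(-13 + S) = (P + 64)/(-13 + S) = (64 + P)/(-13 + S))
-22993 - M(16, 8)*(-14) = -22993 - (64 + 8)/(-13 + 16)*(-14) = -22993 - 72/3*(-14) = -22993 - (1/3)*72*(-14) = -22993 - 24*(-14) = -22993 - 1*(-336) = -22993 + 336 = -22657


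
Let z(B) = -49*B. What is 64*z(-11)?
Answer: 34496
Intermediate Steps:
64*z(-11) = 64*(-49*(-11)) = 64*539 = 34496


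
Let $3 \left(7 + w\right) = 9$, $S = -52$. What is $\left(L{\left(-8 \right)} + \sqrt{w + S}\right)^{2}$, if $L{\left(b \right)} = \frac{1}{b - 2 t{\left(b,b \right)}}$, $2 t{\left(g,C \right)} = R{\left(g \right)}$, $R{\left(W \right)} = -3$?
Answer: $\frac{\left(1 - 10 i \sqrt{14}\right)^{2}}{25} \approx -55.96 - 2.9933 i$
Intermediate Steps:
$w = -4$ ($w = -7 + \frac{1}{3} \cdot 9 = -7 + 3 = -4$)
$t{\left(g,C \right)} = - \frac{3}{2}$ ($t{\left(g,C \right)} = \frac{1}{2} \left(-3\right) = - \frac{3}{2}$)
$L{\left(b \right)} = \frac{1}{3 + b}$ ($L{\left(b \right)} = \frac{1}{b - -3} = \frac{1}{b + 3} = \frac{1}{3 + b}$)
$\left(L{\left(-8 \right)} + \sqrt{w + S}\right)^{2} = \left(\frac{1}{3 - 8} + \sqrt{-4 - 52}\right)^{2} = \left(\frac{1}{-5} + \sqrt{-56}\right)^{2} = \left(- \frac{1}{5} + 2 i \sqrt{14}\right)^{2}$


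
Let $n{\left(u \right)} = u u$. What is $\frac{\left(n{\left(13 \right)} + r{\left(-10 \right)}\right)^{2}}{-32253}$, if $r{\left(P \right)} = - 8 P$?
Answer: $- \frac{20667}{10751} \approx -1.9223$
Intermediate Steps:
$n{\left(u \right)} = u^{2}$
$\frac{\left(n{\left(13 \right)} + r{\left(-10 \right)}\right)^{2}}{-32253} = \frac{\left(13^{2} - -80\right)^{2}}{-32253} = \left(169 + 80\right)^{2} \left(- \frac{1}{32253}\right) = 249^{2} \left(- \frac{1}{32253}\right) = 62001 \left(- \frac{1}{32253}\right) = - \frac{20667}{10751}$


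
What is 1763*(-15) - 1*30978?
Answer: -57423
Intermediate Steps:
1763*(-15) - 1*30978 = -26445 - 30978 = -57423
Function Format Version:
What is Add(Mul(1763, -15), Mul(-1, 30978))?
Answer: -57423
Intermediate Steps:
Add(Mul(1763, -15), Mul(-1, 30978)) = Add(-26445, -30978) = -57423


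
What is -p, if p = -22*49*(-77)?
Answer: -83006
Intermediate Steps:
p = 83006 (p = -1078*(-77) = 83006)
-p = -1*83006 = -83006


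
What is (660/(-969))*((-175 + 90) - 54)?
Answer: 30580/323 ≈ 94.675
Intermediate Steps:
(660/(-969))*((-175 + 90) - 54) = (660*(-1/969))*(-85 - 54) = -220/323*(-139) = 30580/323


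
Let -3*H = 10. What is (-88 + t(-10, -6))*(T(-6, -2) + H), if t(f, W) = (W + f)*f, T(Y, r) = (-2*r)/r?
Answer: -384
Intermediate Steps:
H = -10/3 (H = -⅓*10 = -10/3 ≈ -3.3333)
T(Y, r) = -2
t(f, W) = f*(W + f)
(-88 + t(-10, -6))*(T(-6, -2) + H) = (-88 - 10*(-6 - 10))*(-2 - 10/3) = (-88 - 10*(-16))*(-16/3) = (-88 + 160)*(-16/3) = 72*(-16/3) = -384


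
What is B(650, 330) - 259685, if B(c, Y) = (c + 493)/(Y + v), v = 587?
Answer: -238130002/917 ≈ -2.5968e+5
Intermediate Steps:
B(c, Y) = (493 + c)/(587 + Y) (B(c, Y) = (c + 493)/(Y + 587) = (493 + c)/(587 + Y))
B(650, 330) - 259685 = (493 + 650)/(587 + 330) - 259685 = 1143/917 - 259685 = -238130002/917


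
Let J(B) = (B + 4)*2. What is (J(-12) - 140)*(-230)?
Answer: 35880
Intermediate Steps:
J(B) = 8 + 2*B (J(B) = (4 + B)*2 = 8 + 2*B)
(J(-12) - 140)*(-230) = ((8 + 2*(-12)) - 140)*(-230) = ((8 - 24) - 140)*(-230) = (-16 - 140)*(-230) = -156*(-230) = 35880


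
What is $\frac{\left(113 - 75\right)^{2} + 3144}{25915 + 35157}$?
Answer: $\frac{1147}{15268} \approx 0.075125$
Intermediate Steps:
$\frac{\left(113 - 75\right)^{2} + 3144}{25915 + 35157} = \frac{38^{2} + 3144}{61072} = \left(1444 + 3144\right) \frac{1}{61072} = 4588 \cdot \frac{1}{61072} = \frac{1147}{15268}$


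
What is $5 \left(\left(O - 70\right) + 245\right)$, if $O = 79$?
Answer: $1270$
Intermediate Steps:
$5 \left(\left(O - 70\right) + 245\right) = 5 \left(\left(79 - 70\right) + 245\right) = 5 \left(9 + 245\right) = 5 \cdot 254 = 1270$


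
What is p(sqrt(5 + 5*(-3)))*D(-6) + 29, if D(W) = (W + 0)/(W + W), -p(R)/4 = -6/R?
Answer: 29 - 6*I*sqrt(10)/5 ≈ 29.0 - 3.7947*I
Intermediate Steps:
p(R) = 24/R (p(R) = -(-24)/R = 24/R)
D(W) = 1/2 (D(W) = W/((2*W)) = W*(1/(2*W)) = 1/2)
p(sqrt(5 + 5*(-3)))*D(-6) + 29 = (24/(sqrt(5 + 5*(-3))))*(1/2) + 29 = (24/(sqrt(5 - 15)))*(1/2) + 29 = (24/(sqrt(-10)))*(1/2) + 29 = (24/((I*sqrt(10))))*(1/2) + 29 = (24*(-I*sqrt(10)/10))*(1/2) + 29 = -12*I*sqrt(10)/5*(1/2) + 29 = -6*I*sqrt(10)/5 + 29 = 29 - 6*I*sqrt(10)/5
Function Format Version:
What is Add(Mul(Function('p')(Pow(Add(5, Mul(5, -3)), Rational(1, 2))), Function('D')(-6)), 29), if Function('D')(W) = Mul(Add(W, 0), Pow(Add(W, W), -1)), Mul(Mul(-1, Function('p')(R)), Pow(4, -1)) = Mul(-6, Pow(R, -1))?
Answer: Add(29, Mul(Rational(-6, 5), I, Pow(10, Rational(1, 2)))) ≈ Add(29.000, Mul(-3.7947, I))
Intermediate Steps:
Function('p')(R) = Mul(24, Pow(R, -1)) (Function('p')(R) = Mul(-4, Mul(-6, Pow(R, -1))) = Mul(24, Pow(R, -1)))
Function('D')(W) = Rational(1, 2) (Function('D')(W) = Mul(W, Pow(Mul(2, W), -1)) = Mul(W, Mul(Rational(1, 2), Pow(W, -1))) = Rational(1, 2))
Add(Mul(Function('p')(Pow(Add(5, Mul(5, -3)), Rational(1, 2))), Function('D')(-6)), 29) = Add(Mul(Mul(24, Pow(Pow(Add(5, Mul(5, -3)), Rational(1, 2)), -1)), Rational(1, 2)), 29) = Add(Mul(Mul(24, Pow(Pow(Add(5, -15), Rational(1, 2)), -1)), Rational(1, 2)), 29) = Add(Mul(Mul(24, Pow(Pow(-10, Rational(1, 2)), -1)), Rational(1, 2)), 29) = Add(Mul(Mul(24, Pow(Mul(I, Pow(10, Rational(1, 2))), -1)), Rational(1, 2)), 29) = Add(Mul(Mul(24, Mul(Rational(-1, 10), I, Pow(10, Rational(1, 2)))), Rational(1, 2)), 29) = Add(Mul(Mul(Rational(-12, 5), I, Pow(10, Rational(1, 2))), Rational(1, 2)), 29) = Add(Mul(Rational(-6, 5), I, Pow(10, Rational(1, 2))), 29) = Add(29, Mul(Rational(-6, 5), I, Pow(10, Rational(1, 2))))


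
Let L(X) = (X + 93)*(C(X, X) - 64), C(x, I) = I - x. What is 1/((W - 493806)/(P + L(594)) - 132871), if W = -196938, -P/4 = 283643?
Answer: -294635/39148274399 ≈ -7.5261e-6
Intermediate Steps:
P = -1134572 (P = -4*283643 = -1134572)
L(X) = -5952 - 64*X (L(X) = (X + 93)*((X - X) - 64) = (93 + X)*(0 - 64) = (93 + X)*(-64) = -5952 - 64*X)
1/((W - 493806)/(P + L(594)) - 132871) = 1/((-196938 - 493806)/(-1134572 + (-5952 - 64*594)) - 132871) = 1/(-690744/(-1134572 + (-5952 - 38016)) - 132871) = 1/(-690744/(-1134572 - 43968) - 132871) = 1/(-690744/(-1178540) - 132871) = 1/(-690744*(-1/1178540) - 132871) = 1/(172686/294635 - 132871) = 1/(-39148274399/294635) = -294635/39148274399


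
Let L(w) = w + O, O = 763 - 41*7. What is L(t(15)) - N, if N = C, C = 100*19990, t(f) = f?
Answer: -1998509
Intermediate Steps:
C = 1999000
N = 1999000
O = 476 (O = 763 - 287 = 476)
L(w) = 476 + w (L(w) = w + 476 = 476 + w)
L(t(15)) - N = (476 + 15) - 1*1999000 = 491 - 1999000 = -1998509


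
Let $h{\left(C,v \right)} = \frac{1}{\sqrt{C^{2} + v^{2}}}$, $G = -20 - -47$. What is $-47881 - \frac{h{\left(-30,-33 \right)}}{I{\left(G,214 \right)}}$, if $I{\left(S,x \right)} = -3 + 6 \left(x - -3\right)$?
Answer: $-47881 - \frac{\sqrt{221}}{861237} \approx -47881.0$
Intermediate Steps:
$G = 27$ ($G = -20 + 47 = 27$)
$I{\left(S,x \right)} = 15 + 6 x$ ($I{\left(S,x \right)} = -3 + 6 \left(x + 3\right) = -3 + 6 \left(3 + x\right) = -3 + \left(18 + 6 x\right) = 15 + 6 x$)
$h{\left(C,v \right)} = \frac{1}{\sqrt{C^{2} + v^{2}}}$
$-47881 - \frac{h{\left(-30,-33 \right)}}{I{\left(G,214 \right)}} = -47881 - \frac{1}{\sqrt{\left(-30\right)^{2} + \left(-33\right)^{2}} \left(15 + 6 \cdot 214\right)} = -47881 - \frac{1}{\sqrt{900 + 1089} \left(15 + 1284\right)} = -47881 - \frac{1}{3 \sqrt{221} \cdot 1299} = -47881 - \frac{\sqrt{221}}{663} \cdot \frac{1}{1299} = -47881 - \frac{\sqrt{221}}{861237}$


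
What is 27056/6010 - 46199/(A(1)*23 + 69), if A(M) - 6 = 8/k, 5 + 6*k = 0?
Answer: 695073407/207345 ≈ 3352.3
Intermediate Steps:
k = -⅚ (k = -⅚ + (⅙)*0 = -⅚ + 0 = -⅚ ≈ -0.83333)
A(M) = -18/5 (A(M) = 6 + 8/(-⅚) = 6 + 8*(-6/5) = 6 - 48/5 = -18/5)
27056/6010 - 46199/(A(1)*23 + 69) = 27056/6010 - 46199/(-18/5*23 + 69) = 27056*(1/6010) - 46199/(-414/5 + 69) = 13528/3005 - 46199/(-69/5) = 13528/3005 - 46199*(-5/69) = 13528/3005 + 230995/69 = 695073407/207345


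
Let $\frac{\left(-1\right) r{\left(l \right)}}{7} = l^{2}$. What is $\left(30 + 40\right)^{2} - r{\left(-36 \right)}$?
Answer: $13972$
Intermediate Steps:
$r{\left(l \right)} = - 7 l^{2}$
$\left(30 + 40\right)^{2} - r{\left(-36 \right)} = \left(30 + 40\right)^{2} - - 7 \left(-36\right)^{2} = 70^{2} - \left(-7\right) 1296 = 4900 - -9072 = 4900 + 9072 = 13972$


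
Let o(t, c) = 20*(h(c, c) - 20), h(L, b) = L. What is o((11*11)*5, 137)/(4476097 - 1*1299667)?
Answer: 78/105881 ≈ 0.00073668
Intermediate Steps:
o(t, c) = -400 + 20*c (o(t, c) = 20*(c - 20) = 20*(-20 + c) = -400 + 20*c)
o((11*11)*5, 137)/(4476097 - 1*1299667) = (-400 + 20*137)/(4476097 - 1*1299667) = (-400 + 2740)/(4476097 - 1299667) = 2340/3176430 = 2340*(1/3176430) = 78/105881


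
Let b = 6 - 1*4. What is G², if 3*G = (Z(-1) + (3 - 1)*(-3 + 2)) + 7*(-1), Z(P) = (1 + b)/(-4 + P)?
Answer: 256/25 ≈ 10.240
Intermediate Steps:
b = 2 (b = 6 - 4 = 2)
Z(P) = 3/(-4 + P) (Z(P) = (1 + 2)/(-4 + P) = 3/(-4 + P))
G = -16/5 (G = ((3/(-4 - 1) + (3 - 1)*(-3 + 2)) + 7*(-1))/3 = ((3/(-5) + 2*(-1)) - 7)/3 = ((3*(-⅕) - 2) - 7)/3 = ((-⅗ - 2) - 7)/3 = (-13/5 - 7)/3 = (⅓)*(-48/5) = -16/5 ≈ -3.2000)
G² = (-16/5)² = 256/25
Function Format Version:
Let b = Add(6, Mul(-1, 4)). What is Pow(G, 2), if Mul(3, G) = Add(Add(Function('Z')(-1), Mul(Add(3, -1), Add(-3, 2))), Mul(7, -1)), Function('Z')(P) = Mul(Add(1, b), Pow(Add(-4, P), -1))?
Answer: Rational(256, 25) ≈ 10.240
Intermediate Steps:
b = 2 (b = Add(6, -4) = 2)
Function('Z')(P) = Mul(3, Pow(Add(-4, P), -1)) (Function('Z')(P) = Mul(Add(1, 2), Pow(Add(-4, P), -1)) = Mul(3, Pow(Add(-4, P), -1)))
G = Rational(-16, 5) (G = Mul(Rational(1, 3), Add(Add(Mul(3, Pow(Add(-4, -1), -1)), Mul(Add(3, -1), Add(-3, 2))), Mul(7, -1))) = Mul(Rational(1, 3), Add(Add(Mul(3, Pow(-5, -1)), Mul(2, -1)), -7)) = Mul(Rational(1, 3), Add(Add(Mul(3, Rational(-1, 5)), -2), -7)) = Mul(Rational(1, 3), Add(Add(Rational(-3, 5), -2), -7)) = Mul(Rational(1, 3), Add(Rational(-13, 5), -7)) = Mul(Rational(1, 3), Rational(-48, 5)) = Rational(-16, 5) ≈ -3.2000)
Pow(G, 2) = Pow(Rational(-16, 5), 2) = Rational(256, 25)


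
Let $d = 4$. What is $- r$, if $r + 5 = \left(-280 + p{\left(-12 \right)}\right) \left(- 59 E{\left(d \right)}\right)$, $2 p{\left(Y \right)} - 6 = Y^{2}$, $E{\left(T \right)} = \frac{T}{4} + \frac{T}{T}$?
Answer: $-24185$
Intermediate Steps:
$E{\left(T \right)} = 1 + \frac{T}{4}$ ($E{\left(T \right)} = T \frac{1}{4} + 1 = \frac{T}{4} + 1 = 1 + \frac{T}{4}$)
$p{\left(Y \right)} = 3 + \frac{Y^{2}}{2}$
$r = 24185$ ($r = -5 + \left(-280 + \left(3 + \frac{\left(-12\right)^{2}}{2}\right)\right) \left(- 59 \left(1 + \frac{1}{4} \cdot 4\right)\right) = -5 + \left(-280 + \left(3 + \frac{1}{2} \cdot 144\right)\right) \left(- 59 \left(1 + 1\right)\right) = -5 + \left(-280 + \left(3 + 72\right)\right) \left(\left(-59\right) 2\right) = -5 + \left(-280 + 75\right) \left(-118\right) = -5 - -24190 = -5 + 24190 = 24185$)
$- r = \left(-1\right) 24185 = -24185$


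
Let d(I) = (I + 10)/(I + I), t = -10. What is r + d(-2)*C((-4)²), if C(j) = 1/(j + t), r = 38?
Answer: 113/3 ≈ 37.667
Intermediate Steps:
d(I) = (10 + I)/(2*I) (d(I) = (10 + I)/((2*I)) = (10 + I)*(1/(2*I)) = (10 + I)/(2*I))
C(j) = 1/(-10 + j) (C(j) = 1/(j - 10) = 1/(-10 + j))
r + d(-2)*C((-4)²) = 38 + ((½)*(10 - 2)/(-2))/(-10 + (-4)²) = 38 + ((½)*(-½)*8)/(-10 + 16) = 38 - 2/6 = 38 - 2*⅙ = 38 - ⅓ = 113/3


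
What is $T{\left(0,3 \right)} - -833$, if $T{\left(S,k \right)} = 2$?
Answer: $835$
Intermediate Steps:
$T{\left(0,3 \right)} - -833 = 2 - -833 = 2 + 833 = 835$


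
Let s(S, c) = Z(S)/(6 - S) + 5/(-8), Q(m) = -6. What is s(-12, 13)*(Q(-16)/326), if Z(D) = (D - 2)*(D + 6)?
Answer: -97/1304 ≈ -0.074386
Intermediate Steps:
Z(D) = (-2 + D)*(6 + D)
s(S, c) = -5/8 + (-12 + S**2 + 4*S)/(6 - S) (s(S, c) = (-12 + S**2 + 4*S)/(6 - S) + 5/(-8) = (-12 + S**2 + 4*S)/(6 - S) + 5*(-1/8) = (-12 + S**2 + 4*S)/(6 - S) - 5/8 = -5/8 + (-12 + S**2 + 4*S)/(6 - S))
s(-12, 13)*(Q(-16)/326) = ((126 - 37*(-12) - 8*(-12)**2)/(8*(-6 - 12)))*(-6/326) = ((1/8)*(126 + 444 - 8*144)/(-18))*(-6*1/326) = ((1/8)*(-1/18)*(126 + 444 - 1152))*(-3/163) = ((1/8)*(-1/18)*(-582))*(-3/163) = (97/24)*(-3/163) = -97/1304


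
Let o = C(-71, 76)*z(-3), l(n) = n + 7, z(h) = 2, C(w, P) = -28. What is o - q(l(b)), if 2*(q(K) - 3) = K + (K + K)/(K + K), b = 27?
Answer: -153/2 ≈ -76.500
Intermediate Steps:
l(n) = 7 + n
o = -56 (o = -28*2 = -56)
q(K) = 7/2 + K/2 (q(K) = 3 + (K + (K + K)/(K + K))/2 = 3 + (K + (2*K)/((2*K)))/2 = 3 + (K + (2*K)*(1/(2*K)))/2 = 3 + (K + 1)/2 = 3 + (1 + K)/2 = 3 + (1/2 + K/2) = 7/2 + K/2)
o - q(l(b)) = -56 - (7/2 + (7 + 27)/2) = -56 - (7/2 + (1/2)*34) = -56 - (7/2 + 17) = -56 - 1*41/2 = -56 - 41/2 = -153/2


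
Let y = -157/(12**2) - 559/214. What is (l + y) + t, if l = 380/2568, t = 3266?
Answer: 50267761/15408 ≈ 3262.4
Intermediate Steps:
y = -57047/15408 (y = -157/144 - 559*1/214 = -157*1/144 - 559/214 = -157/144 - 559/214 = -57047/15408 ≈ -3.7024)
l = 95/642 (l = 380*(1/2568) = 95/642 ≈ 0.14797)
(l + y) + t = (95/642 - 57047/15408) + 3266 = -54767/15408 + 3266 = 50267761/15408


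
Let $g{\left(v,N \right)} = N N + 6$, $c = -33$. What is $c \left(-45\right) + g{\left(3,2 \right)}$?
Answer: $1495$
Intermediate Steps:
$g{\left(v,N \right)} = 6 + N^{2}$ ($g{\left(v,N \right)} = N^{2} + 6 = 6 + N^{2}$)
$c \left(-45\right) + g{\left(3,2 \right)} = \left(-33\right) \left(-45\right) + \left(6 + 2^{2}\right) = 1485 + \left(6 + 4\right) = 1485 + 10 = 1495$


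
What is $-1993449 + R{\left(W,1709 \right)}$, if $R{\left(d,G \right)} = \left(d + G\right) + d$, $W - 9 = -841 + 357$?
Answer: $-1992690$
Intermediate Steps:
$W = -475$ ($W = 9 + \left(-841 + 357\right) = 9 - 484 = -475$)
$R{\left(d,G \right)} = G + 2 d$ ($R{\left(d,G \right)} = \left(G + d\right) + d = G + 2 d$)
$-1993449 + R{\left(W,1709 \right)} = -1993449 + \left(1709 + 2 \left(-475\right)\right) = -1993449 + \left(1709 - 950\right) = -1993449 + 759 = -1992690$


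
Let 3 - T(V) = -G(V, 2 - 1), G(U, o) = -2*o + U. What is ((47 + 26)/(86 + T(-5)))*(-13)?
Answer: -949/82 ≈ -11.573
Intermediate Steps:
G(U, o) = U - 2*o
T(V) = 1 + V (T(V) = 3 - (-1)*(V - 2*(2 - 1)) = 3 - (-1)*(V - 2*1) = 3 - (-1)*(V - 2) = 3 - (-1)*(-2 + V) = 3 - (2 - V) = 3 + (-2 + V) = 1 + V)
((47 + 26)/(86 + T(-5)))*(-13) = ((47 + 26)/(86 + (1 - 5)))*(-13) = (73/(86 - 4))*(-13) = (73/82)*(-13) = -949/82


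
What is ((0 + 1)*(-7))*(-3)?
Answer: 21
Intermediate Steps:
((0 + 1)*(-7))*(-3) = (1*(-7))*(-3) = -7*(-3) = 21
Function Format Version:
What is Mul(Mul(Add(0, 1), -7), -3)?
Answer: 21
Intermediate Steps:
Mul(Mul(Add(0, 1), -7), -3) = Mul(Mul(1, -7), -3) = Mul(-7, -3) = 21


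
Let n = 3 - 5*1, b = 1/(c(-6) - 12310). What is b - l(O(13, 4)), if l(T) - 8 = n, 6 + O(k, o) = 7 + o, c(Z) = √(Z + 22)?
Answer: -73837/12306 ≈ -6.0001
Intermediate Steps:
c(Z) = √(22 + Z)
b = -1/12306 (b = 1/(√(22 - 6) - 12310) = 1/(√16 - 12310) = 1/(4 - 12310) = 1/(-12306) = -1/12306 ≈ -8.1261e-5)
O(k, o) = 1 + o (O(k, o) = -6 + (7 + o) = 1 + o)
n = -2 (n = 3 - 5 = -2)
l(T) = 6 (l(T) = 8 - 2 = 6)
b - l(O(13, 4)) = -1/12306 - 1*6 = -1/12306 - 6 = -73837/12306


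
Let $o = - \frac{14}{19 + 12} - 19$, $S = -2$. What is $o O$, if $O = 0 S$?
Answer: $0$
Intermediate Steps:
$O = 0$ ($O = 0 \left(-2\right) = 0$)
$o = - \frac{603}{31}$ ($o = - \frac{14}{31} - 19 = - \frac{603}{31} \approx -19.452$)
$o O = \left(- \frac{603}{31}\right) 0 = 0$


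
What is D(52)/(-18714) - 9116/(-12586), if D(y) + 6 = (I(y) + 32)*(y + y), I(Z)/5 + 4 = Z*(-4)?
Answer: 379066693/58883601 ≈ 6.4376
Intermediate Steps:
I(Z) = -20 - 20*Z (I(Z) = -20 + 5*(Z*(-4)) = -20 + 5*(-4*Z) = -20 - 20*Z)
D(y) = -6 + 2*y*(12 - 20*y) (D(y) = -6 + ((-20 - 20*y) + 32)*(y + y) = -6 + (12 - 20*y)*(2*y) = -6 + 2*y*(12 - 20*y))
D(52)/(-18714) - 9116/(-12586) = (-6 - 40*52² + 24*52)/(-18714) - 9116/(-12586) = (-6 - 40*2704 + 1248)*(-1/18714) - 9116*(-1/12586) = (-6 - 108160 + 1248)*(-1/18714) + 4558/6293 = -106918*(-1/18714) + 4558/6293 = 53459/9357 + 4558/6293 = 379066693/58883601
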